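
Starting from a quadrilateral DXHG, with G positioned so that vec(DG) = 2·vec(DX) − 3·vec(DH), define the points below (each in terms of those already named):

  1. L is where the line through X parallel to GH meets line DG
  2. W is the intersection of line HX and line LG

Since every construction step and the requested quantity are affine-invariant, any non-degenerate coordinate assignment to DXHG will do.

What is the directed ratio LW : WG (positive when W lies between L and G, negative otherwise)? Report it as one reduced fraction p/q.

LW:WG = -3/2

Set D = (0, 0), X = (1, 0), H = (0, 1), G = (2, -3); any affine frame gives the same invariant.
1. L is where the line through X parallel to GH meets line DG ⇒ L = (4, -6)
2. W is the intersection of line HX and line LG ⇒ W = (-2, 3)
W = L + t·(G−L) with t = 3, so LW:WG = t:(1−t) = 3:-2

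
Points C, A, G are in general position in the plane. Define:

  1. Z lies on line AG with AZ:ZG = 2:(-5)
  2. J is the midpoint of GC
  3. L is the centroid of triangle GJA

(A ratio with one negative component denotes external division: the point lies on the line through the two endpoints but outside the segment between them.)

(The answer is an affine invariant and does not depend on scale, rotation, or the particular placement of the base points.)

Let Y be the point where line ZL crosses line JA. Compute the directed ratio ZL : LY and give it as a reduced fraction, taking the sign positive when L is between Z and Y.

Work in coordinates with C = (0, 0), A = (1, 0), G = (0, 1).
1. Z lies on line AG with AZ:ZG = 2:(-5) ⇒ Z = (5/3, -2/3)
2. J is the midpoint of GC ⇒ J = (0, 1/2)
3. L is the centroid of triangle GJA ⇒ L = (1/3, 1/2)
line ZL meets JA at Y = (7/9, 1/9)
L = Z + t·(Y−Z) with t = 3/2, so ZL:LY = 3/2:-1/2

ZL:LY = -3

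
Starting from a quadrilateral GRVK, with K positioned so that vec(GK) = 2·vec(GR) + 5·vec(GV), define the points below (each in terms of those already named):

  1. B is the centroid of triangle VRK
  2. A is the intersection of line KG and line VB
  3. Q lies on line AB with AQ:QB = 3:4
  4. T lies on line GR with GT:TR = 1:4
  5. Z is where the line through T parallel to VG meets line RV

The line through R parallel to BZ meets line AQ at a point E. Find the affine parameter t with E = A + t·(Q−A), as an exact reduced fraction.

t = 91/3

Set G = (0, 0), R = (1, 0), V = (0, 1), K = (2, 5); any affine frame gives the same invariant.
1. B is the centroid of triangle VRK ⇒ B = (1, 2)
2. A is the intersection of line KG and line VB ⇒ A = (2/3, 5/3)
3. Q lies on line AB with AQ:QB = 3:4 ⇒ Q = (17/21, 38/21)
4. T lies on line GR with GT:TR = 1:4 ⇒ T = (1/5, 0)
5. Z is where the line through T parallel to VG meets line RV ⇒ Z = (1/5, 4/5)
through R parallel to BZ: direction (-4/5, -6/5); meets AQ at E = (5, 6)
E = A + t·(Q−A) with t = 91/3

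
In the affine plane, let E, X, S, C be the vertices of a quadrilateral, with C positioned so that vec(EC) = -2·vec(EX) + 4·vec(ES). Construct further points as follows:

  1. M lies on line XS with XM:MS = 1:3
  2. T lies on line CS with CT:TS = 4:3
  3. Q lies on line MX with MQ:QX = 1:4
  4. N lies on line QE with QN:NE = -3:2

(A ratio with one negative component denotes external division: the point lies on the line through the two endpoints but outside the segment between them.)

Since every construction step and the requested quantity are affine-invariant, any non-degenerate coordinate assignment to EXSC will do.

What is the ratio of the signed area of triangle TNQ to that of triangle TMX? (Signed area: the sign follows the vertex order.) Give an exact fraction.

[TNQ]:[TMX] = 56

Assign E = (0, 0), X = (1, 0), S = (0, 1), C = (-2, 4) — the answer is frame-independent, so this choice is without loss of generality.
1. M lies on line XS with XM:MS = 1:3 ⇒ M = (3/4, 1/4)
2. T lies on line CS with CT:TS = 4:3 ⇒ T = (-6/7, 16/7)
3. Q lies on line MX with MQ:QX = 1:4 ⇒ Q = (4/5, 1/5)
4. N lies on line QE with QN:NE = -3:2 ⇒ N = (-8/5, -2/5)
2·[TNQ] = 6, 2·[TMX] = 3/28
[TNQ]:[TMX] = 6:3/28 = 56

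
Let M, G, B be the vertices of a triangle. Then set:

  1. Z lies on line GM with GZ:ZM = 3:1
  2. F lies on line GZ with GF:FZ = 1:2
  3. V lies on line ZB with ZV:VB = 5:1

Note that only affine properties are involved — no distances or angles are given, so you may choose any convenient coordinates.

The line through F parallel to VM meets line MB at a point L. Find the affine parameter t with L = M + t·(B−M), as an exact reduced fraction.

t = -15

Set M = (0, 0), G = (1, 0), B = (0, 1); any affine frame gives the same invariant.
1. Z lies on line GM with GZ:ZM = 3:1 ⇒ Z = (1/4, 0)
2. F lies on line GZ with GF:FZ = 1:2 ⇒ F = (3/4, 0)
3. V lies on line ZB with ZV:VB = 5:1 ⇒ V = (1/24, 5/6)
through F parallel to VM: direction (-1/24, -5/6); meets MB at L = (0, -15)
L = M + t·(B−M) with t = -15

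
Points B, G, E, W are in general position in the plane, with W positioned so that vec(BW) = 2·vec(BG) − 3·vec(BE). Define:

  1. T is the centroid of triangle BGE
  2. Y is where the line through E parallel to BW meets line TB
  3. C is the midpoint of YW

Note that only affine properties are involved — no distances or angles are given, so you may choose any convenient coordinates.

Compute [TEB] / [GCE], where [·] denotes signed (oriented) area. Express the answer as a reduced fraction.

Assign B = (0, 0), G = (1, 0), E = (0, 1), W = (2, -3) — the answer is frame-independent, so this choice is without loss of generality.
1. T is the centroid of triangle BGE ⇒ T = (1/3, 1/3)
2. Y is where the line through E parallel to BW meets line TB ⇒ Y = (2/5, 2/5)
3. C is the midpoint of YW ⇒ C = (6/5, -13/10)
2·[TEB] = 1/3, 2·[GCE] = -11/10
[TEB]:[GCE] = 1/3:-11/10 = -10/33

[TEB]:[GCE] = -10/33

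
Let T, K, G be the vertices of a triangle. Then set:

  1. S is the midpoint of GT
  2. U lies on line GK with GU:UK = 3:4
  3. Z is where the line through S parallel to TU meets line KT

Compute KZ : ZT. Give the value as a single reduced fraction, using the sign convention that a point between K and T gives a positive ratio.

KZ:ZT = -11/3

Choose coordinates T = (0, 0), K = (1, 0), G = (0, 1).
1. S is the midpoint of GT ⇒ S = (0, 1/2)
2. U lies on line GK with GU:UK = 3:4 ⇒ U = (3/7, 4/7)
3. Z is where the line through S parallel to TU meets line KT ⇒ Z = (-3/8, 0)
Z = K + t·(T−K) with t = 11/8, so KZ:ZT = t:(1−t) = 11/8:-3/8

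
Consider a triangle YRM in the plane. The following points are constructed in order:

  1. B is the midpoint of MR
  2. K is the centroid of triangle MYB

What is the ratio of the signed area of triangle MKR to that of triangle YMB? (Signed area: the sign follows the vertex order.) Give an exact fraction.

Assign Y = (0, 0), R = (1, 0), M = (0, 1) — the answer is frame-independent, so this choice is without loss of generality.
1. B is the midpoint of MR ⇒ B = (1/2, 1/2)
2. K is the centroid of triangle MYB ⇒ K = (1/6, 1/2)
2·[MKR] = 1/3, 2·[YMB] = -1/2
[MKR]:[YMB] = 1/3:-1/2 = -2/3

[MKR]:[YMB] = -2/3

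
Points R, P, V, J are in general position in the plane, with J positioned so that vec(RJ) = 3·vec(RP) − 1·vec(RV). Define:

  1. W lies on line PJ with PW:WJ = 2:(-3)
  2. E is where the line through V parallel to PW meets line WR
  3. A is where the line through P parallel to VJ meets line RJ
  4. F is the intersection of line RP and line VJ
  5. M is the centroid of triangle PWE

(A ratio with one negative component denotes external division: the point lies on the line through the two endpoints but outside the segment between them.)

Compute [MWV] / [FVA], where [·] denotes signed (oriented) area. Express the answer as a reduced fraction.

Assign R = (0, 0), P = (1, 0), V = (0, 1), J = (3, -1) — the answer is frame-independent, so this choice is without loss of generality.
1. W lies on line PJ with PW:WJ = 2:(-3) ⇒ W = (-3, 2)
2. E is where the line through V parallel to PW meets line WR ⇒ E = (-6, 4)
3. A is where the line through P parallel to VJ meets line RJ ⇒ A = (2, -2/3)
4. F is the intersection of line RP and line VJ ⇒ F = (3/2, 0)
5. M is the centroid of triangle PWE ⇒ M = (-8/3, 2)
2·[MWV] = 1/3, 2·[FVA] = 1/2
[MWV]:[FVA] = 1/3:1/2 = 2/3

[MWV]:[FVA] = 2/3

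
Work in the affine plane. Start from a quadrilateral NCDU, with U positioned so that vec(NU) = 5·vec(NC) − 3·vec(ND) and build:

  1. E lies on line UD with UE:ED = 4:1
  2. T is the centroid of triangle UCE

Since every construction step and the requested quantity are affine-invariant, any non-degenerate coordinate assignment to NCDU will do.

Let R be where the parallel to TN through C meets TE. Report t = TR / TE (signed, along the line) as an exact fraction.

Assign N = (0, 0), C = (1, 0), D = (0, 1), U = (5, -3) — the answer is frame-independent, so this choice is without loss of generality.
1. E lies on line UD with UE:ED = 4:1 ⇒ E = (1, 1/5)
2. T is the centroid of triangle UCE ⇒ T = (7/3, -14/15)
through C parallel to TN: direction (-7/3, 14/15); meets TE at R = (13/9, -8/45)
R = T + t·(E−T) with t = 2/3

t = 2/3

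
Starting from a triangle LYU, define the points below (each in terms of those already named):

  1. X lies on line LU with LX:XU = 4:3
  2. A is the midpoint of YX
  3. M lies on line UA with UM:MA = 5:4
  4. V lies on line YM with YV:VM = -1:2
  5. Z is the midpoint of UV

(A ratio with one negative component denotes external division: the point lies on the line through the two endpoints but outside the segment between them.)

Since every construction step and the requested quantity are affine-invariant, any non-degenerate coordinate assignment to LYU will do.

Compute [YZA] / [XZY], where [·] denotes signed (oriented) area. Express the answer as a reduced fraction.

Set L = (0, 0), Y = (1, 0), U = (0, 1); any affine frame gives the same invariant.
1. X lies on line LU with LX:XU = 4:3 ⇒ X = (0, 4/7)
2. A is the midpoint of YX ⇒ A = (1/2, 2/7)
3. M lies on line UA with UM:MA = 5:4 ⇒ M = (5/18, 38/63)
4. V lies on line YM with YV:VM = -1:2 ⇒ V = (31/18, -38/63)
5. Z is the midpoint of UV ⇒ Z = (31/36, 25/126)
2·[YZA] = 5/84, 2·[XZY] = -5/42
[YZA]:[XZY] = 5/84:-5/42 = -1/2

[YZA]:[XZY] = -1/2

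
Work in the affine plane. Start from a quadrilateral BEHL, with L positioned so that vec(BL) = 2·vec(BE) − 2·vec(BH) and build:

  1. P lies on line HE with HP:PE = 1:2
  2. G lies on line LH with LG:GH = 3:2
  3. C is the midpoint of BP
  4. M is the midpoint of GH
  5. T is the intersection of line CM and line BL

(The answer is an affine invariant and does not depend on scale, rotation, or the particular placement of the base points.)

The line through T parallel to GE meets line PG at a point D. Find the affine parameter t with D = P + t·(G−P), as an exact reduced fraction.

t = -1/12

Assign B = (0, 0), E = (1, 0), H = (0, 1), L = (2, -2) — the answer is frame-independent, so this choice is without loss of generality.
1. P lies on line HE with HP:PE = 1:2 ⇒ P = (1/3, 2/3)
2. G lies on line LH with LG:GH = 3:2 ⇒ G = (4/5, -1/5)
3. C is the midpoint of BP ⇒ C = (1/6, 1/3)
4. M is the midpoint of GH ⇒ M = (2/5, 2/5)
5. T is the intersection of line CM and line BL ⇒ T = (-2/9, 2/9)
through T parallel to GE: direction (1/5, 1/5); meets PG at D = (53/180, 133/180)
D = P + t·(G−P) with t = -1/12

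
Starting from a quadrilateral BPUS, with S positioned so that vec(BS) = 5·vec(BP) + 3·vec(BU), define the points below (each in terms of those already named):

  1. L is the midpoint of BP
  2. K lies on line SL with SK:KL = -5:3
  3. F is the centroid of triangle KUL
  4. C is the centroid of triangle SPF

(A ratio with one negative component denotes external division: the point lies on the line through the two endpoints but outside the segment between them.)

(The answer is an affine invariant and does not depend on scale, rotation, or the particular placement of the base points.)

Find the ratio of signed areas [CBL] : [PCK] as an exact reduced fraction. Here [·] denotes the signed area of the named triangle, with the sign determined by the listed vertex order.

Choose coordinates B = (0, 0), P = (1, 0), U = (0, 1), S = (5, 3).
1. L is the midpoint of BP ⇒ L = (1/2, 0)
2. K lies on line SL with SK:KL = -5:3 ⇒ K = (-25/4, -9/2)
3. F is the centroid of triangle KUL ⇒ F = (-23/12, -7/6)
4. C is the centroid of triangle SPF ⇒ C = (49/36, 11/18)
2·[CBL] = 11/36, 2·[PCK] = 101/36
[CBL]:[PCK] = 11/36:101/36 = 11/101

[CBL]:[PCK] = 11/101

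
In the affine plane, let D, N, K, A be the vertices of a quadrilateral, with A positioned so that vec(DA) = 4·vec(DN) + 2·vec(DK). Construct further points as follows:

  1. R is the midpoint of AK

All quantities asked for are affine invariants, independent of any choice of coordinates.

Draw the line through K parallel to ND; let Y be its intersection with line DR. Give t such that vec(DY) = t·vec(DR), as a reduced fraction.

t = 2/3

Set D = (0, 0), N = (1, 0), K = (0, 1), A = (4, 2); any affine frame gives the same invariant.
1. R is the midpoint of AK ⇒ R = (2, 3/2)
through K parallel to ND: direction (-1, 0); meets DR at Y = (4/3, 1)
Y = D + t·(R−D) with t = 2/3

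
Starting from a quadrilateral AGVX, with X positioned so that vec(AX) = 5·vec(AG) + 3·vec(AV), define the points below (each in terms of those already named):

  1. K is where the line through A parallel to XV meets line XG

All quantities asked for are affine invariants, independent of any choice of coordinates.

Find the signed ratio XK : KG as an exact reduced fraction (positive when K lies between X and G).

Work in coordinates with A = (0, 0), G = (1, 0), V = (0, 1), X = (5, 3).
1. K is where the line through A parallel to XV meets line XG ⇒ K = (15/7, 6/7)
K = X + t·(G−X) with t = 5/7, so XK:KG = t:(1−t) = 5/7:2/7

XK:KG = 5/2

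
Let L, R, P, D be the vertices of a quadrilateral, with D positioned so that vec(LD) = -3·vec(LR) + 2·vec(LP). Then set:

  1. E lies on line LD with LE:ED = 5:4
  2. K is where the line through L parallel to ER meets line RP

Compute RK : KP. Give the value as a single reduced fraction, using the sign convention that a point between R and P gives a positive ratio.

RK:KP = -5/12

Assign L = (0, 0), R = (1, 0), P = (0, 1), D = (-3, 2) — the answer is frame-independent, so this choice is without loss of generality.
1. E lies on line LD with LE:ED = 5:4 ⇒ E = (-5/3, 10/9)
2. K is where the line through L parallel to ER meets line RP ⇒ K = (12/7, -5/7)
K = R + t·(P−R) with t = -5/7, so RK:KP = t:(1−t) = -5/7:12/7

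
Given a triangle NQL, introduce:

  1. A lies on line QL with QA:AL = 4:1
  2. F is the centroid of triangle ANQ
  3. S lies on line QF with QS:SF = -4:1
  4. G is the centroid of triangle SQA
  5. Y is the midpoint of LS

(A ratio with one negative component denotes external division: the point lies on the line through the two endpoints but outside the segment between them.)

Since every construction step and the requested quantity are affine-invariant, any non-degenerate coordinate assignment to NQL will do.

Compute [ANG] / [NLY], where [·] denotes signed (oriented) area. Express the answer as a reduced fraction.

[ANG]:[NLY] = -80/27

Set N = (0, 0), Q = (1, 0), L = (0, 1); any affine frame gives the same invariant.
1. A lies on line QL with QA:AL = 4:1 ⇒ A = (1/5, 4/5)
2. F is the centroid of triangle ANQ ⇒ F = (2/5, 4/15)
3. S lies on line QF with QS:SF = -4:1 ⇒ S = (1/5, 16/45)
4. G is the centroid of triangle SQA ⇒ G = (7/15, 52/135)
5. Y is the midpoint of LS ⇒ Y = (1/10, 61/90)
2·[ANG] = 8/27, 2·[NLY] = -1/10
[ANG]:[NLY] = 8/27:-1/10 = -80/27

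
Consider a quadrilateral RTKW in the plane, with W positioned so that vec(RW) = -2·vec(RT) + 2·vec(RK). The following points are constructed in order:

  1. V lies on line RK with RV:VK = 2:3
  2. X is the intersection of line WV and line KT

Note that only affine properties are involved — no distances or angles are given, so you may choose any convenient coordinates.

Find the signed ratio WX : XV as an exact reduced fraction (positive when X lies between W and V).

WX:XV = -5/3

Work in coordinates with R = (0, 0), T = (1, 0), K = (0, 1), W = (-2, 2).
1. V lies on line RK with RV:VK = 2:3 ⇒ V = (0, 2/5)
2. X is the intersection of line WV and line KT ⇒ X = (3, -2)
X = W + t·(V−W) with t = 5/2, so WX:XV = t:(1−t) = 5/2:-3/2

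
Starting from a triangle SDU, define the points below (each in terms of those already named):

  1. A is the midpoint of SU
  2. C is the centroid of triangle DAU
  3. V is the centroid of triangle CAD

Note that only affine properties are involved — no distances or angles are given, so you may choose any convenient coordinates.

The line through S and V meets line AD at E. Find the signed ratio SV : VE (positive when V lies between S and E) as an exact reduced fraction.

SV:VE = -10

Work in coordinates with S = (0, 0), D = (1, 0), U = (0, 1).
1. A is the midpoint of SU ⇒ A = (0, 1/2)
2. C is the centroid of triangle DAU ⇒ C = (1/3, 1/2)
3. V is the centroid of triangle CAD ⇒ V = (4/9, 1/3)
line SV meets AD at E = (2/5, 3/10)
V = S + t·(E−S) with t = 10/9, so SV:VE = 10/9:-1/9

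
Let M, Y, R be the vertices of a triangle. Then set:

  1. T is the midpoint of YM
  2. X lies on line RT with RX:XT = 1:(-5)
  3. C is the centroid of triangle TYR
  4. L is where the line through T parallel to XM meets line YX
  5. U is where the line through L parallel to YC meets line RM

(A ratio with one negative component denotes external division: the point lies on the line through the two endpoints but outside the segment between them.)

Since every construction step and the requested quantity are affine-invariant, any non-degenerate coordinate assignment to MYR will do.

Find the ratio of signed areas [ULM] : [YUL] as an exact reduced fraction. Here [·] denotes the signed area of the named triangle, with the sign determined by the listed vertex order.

[ULM]:[YUL] = 11/3

Assign M = (0, 0), Y = (1, 0), R = (0, 1) — the answer is frame-independent, so this choice is without loss of generality.
1. T is the midpoint of YM ⇒ T = (1/2, 0)
2. X lies on line RT with RX:XT = 1:(-5) ⇒ X = (-1/8, 5/4)
3. C is the centroid of triangle TYR ⇒ C = (1/2, 1/3)
4. L is where the line through T parallel to XM meets line YX ⇒ L = (7/16, 5/8)
5. U is where the line through L parallel to YC meets line RM ⇒ U = (0, 11/12)
2·[ULM] = -77/192, 2·[YUL] = -7/64
[ULM]:[YUL] = -77/192:-7/64 = 11/3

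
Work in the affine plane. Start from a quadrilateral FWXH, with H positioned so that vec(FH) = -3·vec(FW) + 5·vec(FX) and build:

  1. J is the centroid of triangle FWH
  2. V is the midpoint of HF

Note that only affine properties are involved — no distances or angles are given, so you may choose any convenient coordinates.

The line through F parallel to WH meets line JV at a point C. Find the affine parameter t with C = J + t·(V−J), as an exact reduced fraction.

t = 4

Assign F = (0, 0), W = (1, 0), X = (0, 1), H = (-3, 5) — the answer is frame-independent, so this choice is without loss of generality.
1. J is the centroid of triangle FWH ⇒ J = (-2/3, 5/3)
2. V is the midpoint of HF ⇒ V = (-3/2, 5/2)
through F parallel to WH: direction (-4, 5); meets JV at C = (-4, 5)
C = J + t·(V−J) with t = 4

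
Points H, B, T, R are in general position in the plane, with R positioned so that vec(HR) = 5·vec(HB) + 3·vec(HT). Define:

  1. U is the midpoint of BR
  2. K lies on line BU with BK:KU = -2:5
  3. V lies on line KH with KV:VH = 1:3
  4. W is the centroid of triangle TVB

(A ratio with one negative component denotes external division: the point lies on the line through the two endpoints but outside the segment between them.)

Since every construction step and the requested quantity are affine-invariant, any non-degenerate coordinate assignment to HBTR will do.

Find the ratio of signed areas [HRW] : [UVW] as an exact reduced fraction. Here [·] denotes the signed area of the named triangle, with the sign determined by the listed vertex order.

Choose coordinates H = (0, 0), B = (1, 0), T = (0, 1), R = (5, 3).
1. U is the midpoint of BR ⇒ U = (3, 3/2)
2. K lies on line BU with BK:KU = -2:5 ⇒ K = (-1/3, -1)
3. V lies on line KH with KV:VH = 1:3 ⇒ V = (-1/4, -3/4)
4. W is the centroid of triangle TVB ⇒ W = (1/4, 1/12)
2·[HRW] = -1/3, 2·[UVW] = -19/12
[HRW]:[UVW] = -1/3:-19/12 = 4/19

[HRW]:[UVW] = 4/19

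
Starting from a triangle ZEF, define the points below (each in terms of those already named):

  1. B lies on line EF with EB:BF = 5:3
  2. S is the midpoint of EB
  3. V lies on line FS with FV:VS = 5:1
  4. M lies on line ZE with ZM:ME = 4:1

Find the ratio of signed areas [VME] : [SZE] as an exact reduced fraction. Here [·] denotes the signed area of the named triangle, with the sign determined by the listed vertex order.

[VME]:[SZE] = 41/150

Choose coordinates Z = (0, 0), E = (1, 0), F = (0, 1).
1. B lies on line EF with EB:BF = 5:3 ⇒ B = (3/8, 5/8)
2. S is the midpoint of EB ⇒ S = (11/16, 5/16)
3. V lies on line FS with FV:VS = 5:1 ⇒ V = (55/96, 41/96)
4. M lies on line ZE with ZM:ME = 4:1 ⇒ M = (4/5, 0)
2·[VME] = 41/480, 2·[SZE] = 5/16
[VME]:[SZE] = 41/480:5/16 = 41/150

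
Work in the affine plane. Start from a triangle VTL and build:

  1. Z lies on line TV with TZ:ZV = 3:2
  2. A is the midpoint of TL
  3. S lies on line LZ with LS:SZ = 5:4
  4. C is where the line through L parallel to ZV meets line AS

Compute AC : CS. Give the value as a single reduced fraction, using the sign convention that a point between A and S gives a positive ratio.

AC:CS = -9/10

Choose coordinates V = (0, 0), T = (1, 0), L = (0, 1).
1. Z lies on line TV with TZ:ZV = 3:2 ⇒ Z = (2/5, 0)
2. A is the midpoint of TL ⇒ A = (1/2, 1/2)
3. S lies on line LZ with LS:SZ = 5:4 ⇒ S = (2/9, 4/9)
4. C is where the line through L parallel to ZV meets line AS ⇒ C = (3, 1)
C = A + t·(S−A) with t = -9, so AC:CS = t:(1−t) = -9:10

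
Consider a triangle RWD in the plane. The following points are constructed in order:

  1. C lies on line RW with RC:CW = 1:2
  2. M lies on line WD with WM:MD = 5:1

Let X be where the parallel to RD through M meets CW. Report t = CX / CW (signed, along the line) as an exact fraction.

t = -1/4

Assign R = (0, 0), W = (1, 0), D = (0, 1) — the answer is frame-independent, so this choice is without loss of generality.
1. C lies on line RW with RC:CW = 1:2 ⇒ C = (1/3, 0)
2. M lies on line WD with WM:MD = 5:1 ⇒ M = (1/6, 5/6)
through M parallel to RD: direction (0, 1); meets CW at X = (1/6, 0)
X = C + t·(W−C) with t = -1/4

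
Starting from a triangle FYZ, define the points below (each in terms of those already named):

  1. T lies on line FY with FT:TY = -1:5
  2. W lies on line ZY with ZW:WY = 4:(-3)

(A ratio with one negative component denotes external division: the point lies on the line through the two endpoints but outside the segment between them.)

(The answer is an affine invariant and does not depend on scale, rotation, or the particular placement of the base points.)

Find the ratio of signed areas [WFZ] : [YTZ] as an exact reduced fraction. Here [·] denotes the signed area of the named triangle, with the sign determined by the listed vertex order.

[WFZ]:[YTZ] = 16/5

Work in coordinates with F = (0, 0), Y = (1, 0), Z = (0, 1).
1. T lies on line FY with FT:TY = -1:5 ⇒ T = (-1/4, 0)
2. W lies on line ZY with ZW:WY = 4:(-3) ⇒ W = (4, -3)
2·[WFZ] = -4, 2·[YTZ] = -5/4
[WFZ]:[YTZ] = -4:-5/4 = 16/5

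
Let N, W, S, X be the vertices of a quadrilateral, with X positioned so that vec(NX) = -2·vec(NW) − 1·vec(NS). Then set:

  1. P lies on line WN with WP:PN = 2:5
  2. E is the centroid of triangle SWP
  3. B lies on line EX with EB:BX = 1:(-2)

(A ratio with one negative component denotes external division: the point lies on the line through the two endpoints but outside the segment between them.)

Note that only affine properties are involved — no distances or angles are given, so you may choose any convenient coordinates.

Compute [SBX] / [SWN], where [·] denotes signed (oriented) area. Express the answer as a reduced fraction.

[SBX]:[SWN] = 104/21

Set N = (0, 0), W = (1, 0), S = (0, 1), X = (-2, -1); any affine frame gives the same invariant.
1. P lies on line WN with WP:PN = 2:5 ⇒ P = (5/7, 0)
2. E is the centroid of triangle SWP ⇒ E = (4/7, 1/3)
3. B lies on line EX with EB:BX = 1:(-2) ⇒ B = (22/7, 5/3)
2·[SBX] = -104/21, 2·[SWN] = -1
[SBX]:[SWN] = -104/21:-1 = 104/21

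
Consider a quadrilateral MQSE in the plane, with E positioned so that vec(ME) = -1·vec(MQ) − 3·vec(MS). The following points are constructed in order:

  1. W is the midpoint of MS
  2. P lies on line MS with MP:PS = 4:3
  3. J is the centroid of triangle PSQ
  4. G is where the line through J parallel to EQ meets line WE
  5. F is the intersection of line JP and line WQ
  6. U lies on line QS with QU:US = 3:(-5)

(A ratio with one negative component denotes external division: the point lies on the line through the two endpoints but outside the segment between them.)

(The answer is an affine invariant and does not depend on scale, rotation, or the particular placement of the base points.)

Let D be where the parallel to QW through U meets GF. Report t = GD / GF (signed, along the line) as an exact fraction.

Work in coordinates with M = (0, 0), Q = (1, 0), S = (0, 1), E = (-1, -3).
1. W is the midpoint of MS ⇒ W = (0, 1/2)
2. P lies on line MS with MP:PS = 4:3 ⇒ P = (0, 4/7)
3. J is the centroid of triangle PSQ ⇒ J = (1/3, 11/21)
4. G is where the line through J parallel to EQ meets line WE ⇒ G = (-5/21, -1/3)
5. F is the intersection of line JP and line WQ ⇒ F = (-1/5, 3/5)
6. U lies on line QS with QU:US = 3:(-5) ⇒ U = (5/2, -3/2)
through U parallel to QW: direction (-1, 1/2); meets GF at D = (-23/100, -27/200)
D = G + t·(F−G) with t = 17/80

t = 17/80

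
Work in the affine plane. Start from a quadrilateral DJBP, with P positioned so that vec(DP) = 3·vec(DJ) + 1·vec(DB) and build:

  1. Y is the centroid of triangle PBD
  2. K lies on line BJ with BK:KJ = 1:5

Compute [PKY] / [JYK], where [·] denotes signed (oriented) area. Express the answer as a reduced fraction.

[PKY]:[JYK] = 11/10

Set D = (0, 0), J = (1, 0), B = (0, 1), P = (3, 1); any affine frame gives the same invariant.
1. Y is the centroid of triangle PBD ⇒ Y = (1, 2/3)
2. K lies on line BJ with BK:KJ = 1:5 ⇒ K = (1/6, 5/6)
2·[PKY] = 11/18, 2·[JYK] = 5/9
[PKY]:[JYK] = 11/18:5/9 = 11/10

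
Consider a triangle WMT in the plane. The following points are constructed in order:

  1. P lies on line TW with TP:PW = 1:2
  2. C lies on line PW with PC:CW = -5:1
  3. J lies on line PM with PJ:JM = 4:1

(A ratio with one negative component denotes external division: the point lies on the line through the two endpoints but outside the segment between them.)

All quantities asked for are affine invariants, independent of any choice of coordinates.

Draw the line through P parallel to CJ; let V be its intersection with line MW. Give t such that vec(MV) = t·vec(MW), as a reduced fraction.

t = 25/9

Set W = (0, 0), M = (1, 0), T = (0, 1); any affine frame gives the same invariant.
1. P lies on line TW with TP:PW = 1:2 ⇒ P = (0, 2/3)
2. C lies on line PW with PC:CW = -5:1 ⇒ C = (0, -1/6)
3. J lies on line PM with PJ:JM = 4:1 ⇒ J = (4/5, 2/15)
through P parallel to CJ: direction (4/5, 3/10); meets MW at V = (-16/9, 0)
V = M + t·(W−M) with t = 25/9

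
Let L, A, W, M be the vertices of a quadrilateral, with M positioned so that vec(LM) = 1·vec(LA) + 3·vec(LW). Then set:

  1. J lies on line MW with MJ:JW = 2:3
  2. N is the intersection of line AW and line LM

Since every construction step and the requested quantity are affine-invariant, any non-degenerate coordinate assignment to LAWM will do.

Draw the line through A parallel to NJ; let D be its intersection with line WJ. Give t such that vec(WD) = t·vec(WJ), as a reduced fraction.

t = 4

Work in coordinates with L = (0, 0), A = (1, 0), W = (0, 1), M = (1, 3).
1. J lies on line MW with MJ:JW = 2:3 ⇒ J = (3/5, 11/5)
2. N is the intersection of line AW and line LM ⇒ N = (1/4, 3/4)
through A parallel to NJ: direction (7/20, 29/20); meets WJ at D = (12/5, 29/5)
D = W + t·(J−W) with t = 4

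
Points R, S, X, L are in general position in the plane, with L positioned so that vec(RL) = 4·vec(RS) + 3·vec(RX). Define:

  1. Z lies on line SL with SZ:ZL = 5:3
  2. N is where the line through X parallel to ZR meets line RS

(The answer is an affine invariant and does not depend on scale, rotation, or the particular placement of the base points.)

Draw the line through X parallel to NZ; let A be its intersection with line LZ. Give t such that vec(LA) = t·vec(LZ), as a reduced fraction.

Work in coordinates with R = (0, 0), S = (1, 0), X = (0, 1), L = (4, 3).
1. Z lies on line SL with SZ:ZL = 5:3 ⇒ Z = (23/8, 15/8)
2. N is where the line through X parallel to ZR meets line RS ⇒ N = (-23/15, 0)
through X parallel to NZ: direction (529/120, 15/8); meets LZ at A = (529/152, 377/152)
A = L + t·(Z−L) with t = 79/171

t = 79/171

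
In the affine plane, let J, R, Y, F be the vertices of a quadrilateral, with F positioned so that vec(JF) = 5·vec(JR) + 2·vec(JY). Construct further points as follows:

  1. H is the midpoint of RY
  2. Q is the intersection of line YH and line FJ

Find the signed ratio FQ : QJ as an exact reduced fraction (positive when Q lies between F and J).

FQ:QJ = 6

Set J = (0, 0), R = (1, 0), Y = (0, 1), F = (5, 2); any affine frame gives the same invariant.
1. H is the midpoint of RY ⇒ H = (1/2, 1/2)
2. Q is the intersection of line YH and line FJ ⇒ Q = (5/7, 2/7)
Q = F + t·(J−F) with t = 6/7, so FQ:QJ = t:(1−t) = 6/7:1/7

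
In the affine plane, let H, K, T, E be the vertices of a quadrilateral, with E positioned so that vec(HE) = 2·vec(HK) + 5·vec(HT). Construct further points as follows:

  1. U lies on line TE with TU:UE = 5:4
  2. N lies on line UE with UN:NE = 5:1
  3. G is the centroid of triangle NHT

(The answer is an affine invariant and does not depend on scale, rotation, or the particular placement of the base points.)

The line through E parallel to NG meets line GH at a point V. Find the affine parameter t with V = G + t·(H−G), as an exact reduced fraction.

t = 2/25

Work in coordinates with H = (0, 0), K = (1, 0), T = (0, 1), E = (2, 5).
1. U lies on line TE with TU:UE = 5:4 ⇒ U = (10/9, 29/9)
2. N lies on line UE with UN:NE = 5:1 ⇒ N = (50/27, 127/27)
3. G is the centroid of triangle NHT ⇒ G = (50/81, 154/81)
through E parallel to NG: direction (-100/81, -227/81); meets GH at V = (46/81, 3542/2025)
V = G + t·(H−G) with t = 2/25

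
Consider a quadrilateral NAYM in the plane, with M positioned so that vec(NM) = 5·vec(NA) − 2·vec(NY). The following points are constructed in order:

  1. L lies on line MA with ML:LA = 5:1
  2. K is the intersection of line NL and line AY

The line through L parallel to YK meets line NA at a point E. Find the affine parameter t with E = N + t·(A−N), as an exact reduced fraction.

t = 4/3

Set N = (0, 0), A = (1, 0), Y = (0, 1), M = (5, -2); any affine frame gives the same invariant.
1. L lies on line MA with ML:LA = 5:1 ⇒ L = (5/3, -1/3)
2. K is the intersection of line NL and line AY ⇒ K = (5/4, -1/4)
through L parallel to YK: direction (5/4, -5/4); meets NA at E = (4/3, 0)
E = N + t·(A−N) with t = 4/3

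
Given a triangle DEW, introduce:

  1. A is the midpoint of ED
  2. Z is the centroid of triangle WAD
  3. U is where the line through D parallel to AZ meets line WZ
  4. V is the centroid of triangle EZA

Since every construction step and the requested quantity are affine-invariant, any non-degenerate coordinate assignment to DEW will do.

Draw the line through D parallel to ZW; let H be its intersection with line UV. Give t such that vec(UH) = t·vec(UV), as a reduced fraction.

Work in coordinates with D = (0, 0), E = (1, 0), W = (0, 1).
1. A is the midpoint of ED ⇒ A = (1/2, 0)
2. Z is the centroid of triangle WAD ⇒ Z = (1/6, 1/3)
3. U is where the line through D parallel to AZ meets line WZ ⇒ U = (1/3, -1/3)
4. V is the centroid of triangle EZA ⇒ V = (5/9, 1/9)
through D parallel to ZW: direction (-1/6, 2/3); meets UV at H = (1/6, -2/3)
H = U + t·(V−U) with t = -3/4

t = -3/4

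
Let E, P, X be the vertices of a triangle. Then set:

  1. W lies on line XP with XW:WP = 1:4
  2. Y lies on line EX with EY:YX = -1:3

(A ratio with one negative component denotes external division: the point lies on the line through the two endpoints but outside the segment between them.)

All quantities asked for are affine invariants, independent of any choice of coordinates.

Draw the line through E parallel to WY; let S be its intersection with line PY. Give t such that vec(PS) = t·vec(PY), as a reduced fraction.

Choose coordinates E = (0, 0), P = (1, 0), X = (0, 1).
1. W lies on line XP with XW:WP = 1:4 ⇒ W = (1/5, 4/5)
2. Y lies on line EX with EY:YX = -1:3 ⇒ Y = (0, -1/2)
through E parallel to WY: direction (-1/5, -13/10); meets PY at S = (-1/12, -13/24)
S = P + t·(Y−P) with t = 13/12

t = 13/12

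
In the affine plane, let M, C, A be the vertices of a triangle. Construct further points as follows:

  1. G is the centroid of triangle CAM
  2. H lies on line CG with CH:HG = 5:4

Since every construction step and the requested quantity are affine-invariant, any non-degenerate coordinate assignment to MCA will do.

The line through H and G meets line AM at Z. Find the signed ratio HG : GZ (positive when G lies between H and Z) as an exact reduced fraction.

HG:GZ = 8/9

Choose coordinates M = (0, 0), C = (1, 0), A = (0, 1).
1. G is the centroid of triangle CAM ⇒ G = (1/3, 1/3)
2. H lies on line CG with CH:HG = 5:4 ⇒ H = (17/27, 5/27)
line HG meets AM at Z = (0, 1/2)
G = H + t·(Z−H) with t = 8/17, so HG:GZ = 8/17:9/17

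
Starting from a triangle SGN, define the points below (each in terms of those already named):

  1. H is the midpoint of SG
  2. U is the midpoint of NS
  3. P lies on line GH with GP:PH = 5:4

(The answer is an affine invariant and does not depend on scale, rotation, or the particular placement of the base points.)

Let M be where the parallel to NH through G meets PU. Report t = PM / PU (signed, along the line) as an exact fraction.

t = -10/17

Work in coordinates with S = (0, 0), G = (1, 0), N = (0, 1).
1. H is the midpoint of SG ⇒ H = (1/2, 0)
2. U is the midpoint of NS ⇒ U = (0, 1/2)
3. P lies on line GH with GP:PH = 5:4 ⇒ P = (13/18, 0)
through G parallel to NH: direction (1/2, -1); meets PU at M = (39/34, -5/17)
M = P + t·(U−P) with t = -10/17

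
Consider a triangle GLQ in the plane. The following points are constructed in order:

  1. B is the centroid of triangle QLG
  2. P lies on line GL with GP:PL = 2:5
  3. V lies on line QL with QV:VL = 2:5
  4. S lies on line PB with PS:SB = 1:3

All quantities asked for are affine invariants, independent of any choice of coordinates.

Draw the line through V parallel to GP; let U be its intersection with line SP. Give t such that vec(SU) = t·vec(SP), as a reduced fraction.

Choose coordinates G = (0, 0), L = (1, 0), Q = (0, 1).
1. B is the centroid of triangle QLG ⇒ B = (1/3, 1/3)
2. P lies on line GL with GP:PL = 2:5 ⇒ P = (2/7, 0)
3. V lies on line QL with QV:VL = 2:5 ⇒ V = (2/7, 5/7)
4. S lies on line PB with PS:SB = 1:3 ⇒ S = (25/84, 1/12)
through V parallel to GP: direction (2/7, 0); meets SP at U = (19/49, 5/7)
U = S + t·(P−S) with t = -53/7

t = -53/7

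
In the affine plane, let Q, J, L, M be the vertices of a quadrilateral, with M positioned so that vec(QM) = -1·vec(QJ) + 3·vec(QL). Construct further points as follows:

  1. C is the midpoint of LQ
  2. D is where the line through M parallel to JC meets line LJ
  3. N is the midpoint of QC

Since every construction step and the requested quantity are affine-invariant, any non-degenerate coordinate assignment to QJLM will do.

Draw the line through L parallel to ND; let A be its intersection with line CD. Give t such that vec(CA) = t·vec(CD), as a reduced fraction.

Choose coordinates Q = (0, 0), J = (1, 0), L = (0, 1), M = (-1, 3).
1. C is the midpoint of LQ ⇒ C = (0, 1/2)
2. D is where the line through M parallel to JC meets line LJ ⇒ D = (-3, 4)
3. N is the midpoint of QC ⇒ N = (0, 1/4)
through L parallel to ND: direction (-3, 15/4); meets CD at A = (6, -13/2)
A = C + t·(D−C) with t = -2

t = -2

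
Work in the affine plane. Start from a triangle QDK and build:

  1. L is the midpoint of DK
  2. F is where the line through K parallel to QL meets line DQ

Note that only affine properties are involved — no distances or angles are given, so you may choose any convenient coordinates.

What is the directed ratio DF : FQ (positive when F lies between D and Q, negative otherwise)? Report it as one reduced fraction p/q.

DF:FQ = -2

Set Q = (0, 0), D = (1, 0), K = (0, 1); any affine frame gives the same invariant.
1. L is the midpoint of DK ⇒ L = (1/2, 1/2)
2. F is where the line through K parallel to QL meets line DQ ⇒ F = (-1, 0)
F = D + t·(Q−D) with t = 2, so DF:FQ = t:(1−t) = 2:-1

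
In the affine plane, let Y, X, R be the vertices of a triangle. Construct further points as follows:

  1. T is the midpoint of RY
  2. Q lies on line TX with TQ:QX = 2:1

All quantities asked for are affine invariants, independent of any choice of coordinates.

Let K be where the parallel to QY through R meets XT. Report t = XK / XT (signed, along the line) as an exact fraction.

Set Y = (0, 0), X = (1, 0), R = (0, 1); any affine frame gives the same invariant.
1. T is the midpoint of RY ⇒ T = (0, 1/2)
2. Q lies on line TX with TQ:QX = 2:1 ⇒ Q = (2/3, 1/6)
through R parallel to QY: direction (-2/3, -1/6); meets XT at K = (-2/3, 5/6)
K = X + t·(T−X) with t = 5/3

t = 5/3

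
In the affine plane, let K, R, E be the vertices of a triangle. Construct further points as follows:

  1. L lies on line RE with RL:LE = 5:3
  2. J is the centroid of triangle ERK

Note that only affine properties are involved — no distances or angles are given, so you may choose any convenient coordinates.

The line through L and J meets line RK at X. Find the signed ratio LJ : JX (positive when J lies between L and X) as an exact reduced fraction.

LJ:JX = 7/8

Work in coordinates with K = (0, 0), R = (1, 0), E = (0, 1).
1. L lies on line RE with RL:LE = 5:3 ⇒ L = (3/8, 5/8)
2. J is the centroid of triangle ERK ⇒ J = (1/3, 1/3)
line LJ meets RK at X = (2/7, 0)
J = L + t·(X−L) with t = 7/15, so LJ:JX = 7/15:8/15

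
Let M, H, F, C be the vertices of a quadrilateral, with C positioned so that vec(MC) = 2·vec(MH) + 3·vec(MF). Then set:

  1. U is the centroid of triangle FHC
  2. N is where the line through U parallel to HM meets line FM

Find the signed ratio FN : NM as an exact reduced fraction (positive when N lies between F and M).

Work in coordinates with M = (0, 0), H = (1, 0), F = (0, 1), C = (2, 3).
1. U is the centroid of triangle FHC ⇒ U = (1, 4/3)
2. N is where the line through U parallel to HM meets line FM ⇒ N = (0, 4/3)
N = F + t·(M−F) with t = -1/3, so FN:NM = t:(1−t) = -1/3:4/3

FN:NM = -1/4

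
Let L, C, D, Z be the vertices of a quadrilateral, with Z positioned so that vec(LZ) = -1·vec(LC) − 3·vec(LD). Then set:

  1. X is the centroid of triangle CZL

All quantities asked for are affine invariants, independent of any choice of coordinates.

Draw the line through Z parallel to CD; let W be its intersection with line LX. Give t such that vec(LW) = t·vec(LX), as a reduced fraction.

Work in coordinates with L = (0, 0), C = (1, 0), D = (0, 1), Z = (-1, -3).
1. X is the centroid of triangle CZL ⇒ X = (0, -1)
through Z parallel to CD: direction (-1, 1); meets LX at W = (0, -4)
W = L + t·(X−L) with t = 4

t = 4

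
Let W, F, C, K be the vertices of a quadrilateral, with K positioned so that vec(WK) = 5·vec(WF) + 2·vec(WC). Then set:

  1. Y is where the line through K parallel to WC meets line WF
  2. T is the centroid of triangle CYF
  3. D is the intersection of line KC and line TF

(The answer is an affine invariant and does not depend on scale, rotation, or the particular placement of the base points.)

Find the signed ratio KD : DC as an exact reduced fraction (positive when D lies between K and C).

KD:DC = -1/2

Choose coordinates W = (0, 0), F = (1, 0), C = (0, 1), K = (5, 2).
1. Y is where the line through K parallel to WC meets line WF ⇒ Y = (5, 0)
2. T is the centroid of triangle CYF ⇒ T = (2, 1/3)
3. D is the intersection of line KC and line TF ⇒ D = (10, 3)
D = K + t·(C−K) with t = -1, so KD:DC = t:(1−t) = -1:2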